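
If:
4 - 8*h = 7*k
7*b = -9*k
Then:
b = -9*k/7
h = 1/2 - 7*k/8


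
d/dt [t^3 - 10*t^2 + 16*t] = 3*t^2 - 20*t + 16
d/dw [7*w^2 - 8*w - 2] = 14*w - 8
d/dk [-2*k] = -2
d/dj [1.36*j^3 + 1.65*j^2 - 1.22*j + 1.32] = 4.08*j^2 + 3.3*j - 1.22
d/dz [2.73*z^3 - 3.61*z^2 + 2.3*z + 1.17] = 8.19*z^2 - 7.22*z + 2.3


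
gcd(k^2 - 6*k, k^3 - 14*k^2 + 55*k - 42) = k - 6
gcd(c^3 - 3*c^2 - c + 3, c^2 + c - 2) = c - 1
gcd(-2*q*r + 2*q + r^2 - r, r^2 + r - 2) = r - 1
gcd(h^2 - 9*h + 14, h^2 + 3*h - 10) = h - 2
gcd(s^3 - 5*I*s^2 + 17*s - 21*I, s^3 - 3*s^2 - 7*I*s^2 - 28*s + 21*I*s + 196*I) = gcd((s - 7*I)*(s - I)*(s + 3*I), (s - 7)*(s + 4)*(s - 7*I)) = s - 7*I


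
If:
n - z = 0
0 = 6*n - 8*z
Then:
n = 0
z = 0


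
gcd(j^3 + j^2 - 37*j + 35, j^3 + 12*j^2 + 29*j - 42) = j^2 + 6*j - 7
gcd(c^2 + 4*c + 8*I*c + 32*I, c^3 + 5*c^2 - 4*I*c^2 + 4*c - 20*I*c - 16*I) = c + 4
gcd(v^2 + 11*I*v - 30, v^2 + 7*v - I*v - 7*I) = 1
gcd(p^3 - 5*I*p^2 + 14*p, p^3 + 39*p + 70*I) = p^2 - 5*I*p + 14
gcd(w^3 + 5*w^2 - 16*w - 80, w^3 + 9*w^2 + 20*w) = w^2 + 9*w + 20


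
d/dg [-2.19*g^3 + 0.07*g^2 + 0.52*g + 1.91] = -6.57*g^2 + 0.14*g + 0.52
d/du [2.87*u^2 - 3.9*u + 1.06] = 5.74*u - 3.9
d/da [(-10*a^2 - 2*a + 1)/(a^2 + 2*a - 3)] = 2*(-9*a^2 + 29*a + 2)/(a^4 + 4*a^3 - 2*a^2 - 12*a + 9)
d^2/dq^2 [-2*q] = 0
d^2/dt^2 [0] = 0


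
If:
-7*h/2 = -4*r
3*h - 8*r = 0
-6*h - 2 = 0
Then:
No Solution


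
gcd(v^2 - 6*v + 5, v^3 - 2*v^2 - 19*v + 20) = v^2 - 6*v + 5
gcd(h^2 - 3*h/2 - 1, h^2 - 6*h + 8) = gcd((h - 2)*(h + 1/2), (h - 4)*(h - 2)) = h - 2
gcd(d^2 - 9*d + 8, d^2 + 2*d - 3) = d - 1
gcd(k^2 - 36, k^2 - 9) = 1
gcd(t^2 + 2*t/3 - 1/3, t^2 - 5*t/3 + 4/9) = t - 1/3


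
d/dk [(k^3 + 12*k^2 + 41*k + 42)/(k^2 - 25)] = (k^4 - 116*k^2 - 684*k - 1025)/(k^4 - 50*k^2 + 625)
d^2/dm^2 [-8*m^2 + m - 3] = -16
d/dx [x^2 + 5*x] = 2*x + 5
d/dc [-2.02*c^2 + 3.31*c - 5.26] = 3.31 - 4.04*c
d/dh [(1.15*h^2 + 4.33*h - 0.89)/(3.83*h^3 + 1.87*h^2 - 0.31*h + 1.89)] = (-4.4045*h^4 - 33.1678*h^3 + 1.7725*h^2 + 7.6756*h + 7.9078)/(14.6689*h^6 + 14.3242*h^5 + 1.1223*h^4 + 13.318*h^3 + 7.1647*h^2 - 1.1718*h + 3.5721)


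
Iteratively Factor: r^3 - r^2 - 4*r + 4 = (r - 1)*(r^2 - 4) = (r - 2)*(r - 1)*(r + 2)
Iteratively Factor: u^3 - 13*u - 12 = (u + 1)*(u^2 - u - 12) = (u - 4)*(u + 1)*(u + 3)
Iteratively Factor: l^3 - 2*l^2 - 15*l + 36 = (l - 3)*(l^2 + l - 12) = (l - 3)^2*(l + 4)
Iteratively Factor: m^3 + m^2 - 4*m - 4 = (m + 1)*(m^2 - 4) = (m + 1)*(m + 2)*(m - 2)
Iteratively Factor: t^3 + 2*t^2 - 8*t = (t + 4)*(t^2 - 2*t) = (t - 2)*(t + 4)*(t)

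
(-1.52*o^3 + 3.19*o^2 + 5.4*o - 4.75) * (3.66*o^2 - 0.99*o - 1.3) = -5.5632*o^5 + 13.1802*o^4 + 18.5819*o^3 - 26.878*o^2 - 2.3175*o + 6.175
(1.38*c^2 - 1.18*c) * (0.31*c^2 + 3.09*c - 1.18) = 0.4278*c^4 + 3.8984*c^3 - 5.2746*c^2 + 1.3924*c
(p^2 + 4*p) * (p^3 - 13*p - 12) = p^5 + 4*p^4 - 13*p^3 - 64*p^2 - 48*p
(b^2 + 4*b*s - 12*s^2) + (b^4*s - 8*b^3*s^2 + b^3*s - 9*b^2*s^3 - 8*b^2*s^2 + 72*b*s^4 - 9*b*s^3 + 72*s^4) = b^4*s - 8*b^3*s^2 + b^3*s - 9*b^2*s^3 - 8*b^2*s^2 + b^2 + 72*b*s^4 - 9*b*s^3 + 4*b*s + 72*s^4 - 12*s^2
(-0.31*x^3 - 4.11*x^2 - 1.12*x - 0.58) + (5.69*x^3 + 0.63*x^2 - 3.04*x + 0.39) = 5.38*x^3 - 3.48*x^2 - 4.16*x - 0.19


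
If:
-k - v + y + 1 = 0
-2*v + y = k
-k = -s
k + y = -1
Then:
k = 1/2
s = 1/2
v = -1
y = -3/2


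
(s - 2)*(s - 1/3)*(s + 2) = s^3 - s^2/3 - 4*s + 4/3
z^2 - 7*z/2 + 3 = (z - 2)*(z - 3/2)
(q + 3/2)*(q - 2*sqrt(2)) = q^2 - 2*sqrt(2)*q + 3*q/2 - 3*sqrt(2)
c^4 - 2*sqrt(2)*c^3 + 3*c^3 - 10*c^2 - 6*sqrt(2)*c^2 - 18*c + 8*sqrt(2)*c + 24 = (c - 1)*(c + 4)*(c - 3*sqrt(2))*(c + sqrt(2))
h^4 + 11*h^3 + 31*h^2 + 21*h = h*(h + 1)*(h + 3)*(h + 7)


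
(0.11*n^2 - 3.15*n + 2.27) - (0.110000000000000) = 0.11*n^2 - 3.15*n + 2.16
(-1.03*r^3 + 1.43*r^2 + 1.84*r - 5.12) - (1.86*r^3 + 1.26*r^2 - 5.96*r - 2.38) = -2.89*r^3 + 0.17*r^2 + 7.8*r - 2.74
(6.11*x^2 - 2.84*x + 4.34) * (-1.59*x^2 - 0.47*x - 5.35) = -9.7149*x^4 + 1.6439*x^3 - 38.2543*x^2 + 13.1542*x - 23.219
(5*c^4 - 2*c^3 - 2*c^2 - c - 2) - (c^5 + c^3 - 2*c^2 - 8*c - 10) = -c^5 + 5*c^4 - 3*c^3 + 7*c + 8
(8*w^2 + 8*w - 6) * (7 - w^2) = -8*w^4 - 8*w^3 + 62*w^2 + 56*w - 42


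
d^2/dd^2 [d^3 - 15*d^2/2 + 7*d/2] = 6*d - 15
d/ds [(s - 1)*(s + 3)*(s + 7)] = 3*s^2 + 18*s + 11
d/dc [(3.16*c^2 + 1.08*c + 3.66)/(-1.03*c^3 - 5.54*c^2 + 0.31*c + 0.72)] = (3.2548*c^4 + 2.2248*c^3 + 18.2722*c^2 + 45.1032*c - 0.357)/(1.0609*c^6 + 11.4124*c^5 + 30.053*c^4 - 4.918*c^3 - 7.8815*c^2 + 0.4464*c + 0.5184)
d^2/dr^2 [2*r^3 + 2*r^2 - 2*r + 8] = 12*r + 4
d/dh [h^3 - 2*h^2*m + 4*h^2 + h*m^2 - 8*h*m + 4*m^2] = 3*h^2 - 4*h*m + 8*h + m^2 - 8*m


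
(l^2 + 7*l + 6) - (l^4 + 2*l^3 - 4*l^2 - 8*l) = -l^4 - 2*l^3 + 5*l^2 + 15*l + 6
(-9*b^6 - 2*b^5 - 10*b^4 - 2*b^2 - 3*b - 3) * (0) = 0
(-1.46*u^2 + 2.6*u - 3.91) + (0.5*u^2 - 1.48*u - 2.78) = -0.96*u^2 + 1.12*u - 6.69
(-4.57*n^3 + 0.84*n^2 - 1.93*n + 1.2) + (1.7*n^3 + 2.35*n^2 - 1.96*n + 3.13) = -2.87*n^3 + 3.19*n^2 - 3.89*n + 4.33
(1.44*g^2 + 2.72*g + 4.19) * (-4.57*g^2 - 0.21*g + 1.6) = -6.5808*g^4 - 12.7328*g^3 - 17.4155*g^2 + 3.4721*g + 6.704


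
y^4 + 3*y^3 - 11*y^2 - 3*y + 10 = (y - 2)*(y - 1)*(y + 1)*(y + 5)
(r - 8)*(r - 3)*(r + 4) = r^3 - 7*r^2 - 20*r + 96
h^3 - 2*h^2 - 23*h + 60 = (h - 4)*(h - 3)*(h + 5)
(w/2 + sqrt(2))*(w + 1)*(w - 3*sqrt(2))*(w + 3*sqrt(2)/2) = w^4/2 + sqrt(2)*w^3/4 + w^3/2 - 15*w^2/2 + sqrt(2)*w^2/4 - 9*sqrt(2)*w - 15*w/2 - 9*sqrt(2)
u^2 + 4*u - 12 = (u - 2)*(u + 6)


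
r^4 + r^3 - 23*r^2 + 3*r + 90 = (r - 3)^2*(r + 2)*(r + 5)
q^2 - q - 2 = (q - 2)*(q + 1)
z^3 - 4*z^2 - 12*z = z*(z - 6)*(z + 2)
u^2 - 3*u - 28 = (u - 7)*(u + 4)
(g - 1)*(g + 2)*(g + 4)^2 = g^4 + 9*g^3 + 22*g^2 - 32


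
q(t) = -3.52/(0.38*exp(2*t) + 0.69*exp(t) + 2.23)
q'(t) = -3.52*(-0.76*exp(2*t) - 0.69*exp(t))/(0.38*exp(2*t) + 0.69*exp(t) + 2.23)^2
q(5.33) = -0.00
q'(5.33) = 0.00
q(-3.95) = -1.57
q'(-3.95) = 0.01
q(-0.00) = -1.07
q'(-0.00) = 0.47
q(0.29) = -0.92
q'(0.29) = 0.55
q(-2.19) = -1.52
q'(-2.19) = 0.06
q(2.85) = -0.03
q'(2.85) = 0.05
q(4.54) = -0.00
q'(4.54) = 0.00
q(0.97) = -0.53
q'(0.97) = 0.56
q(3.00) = -0.02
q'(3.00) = 0.04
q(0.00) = -1.07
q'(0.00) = 0.47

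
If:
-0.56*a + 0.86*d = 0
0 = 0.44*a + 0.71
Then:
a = -1.61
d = -1.05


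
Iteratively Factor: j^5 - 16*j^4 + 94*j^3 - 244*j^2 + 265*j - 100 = (j - 1)*(j^4 - 15*j^3 + 79*j^2 - 165*j + 100) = (j - 5)*(j - 1)*(j^3 - 10*j^2 + 29*j - 20) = (j - 5)*(j - 4)*(j - 1)*(j^2 - 6*j + 5) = (j - 5)*(j - 4)*(j - 1)^2*(j - 5)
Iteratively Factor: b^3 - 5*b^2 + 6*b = (b - 3)*(b^2 - 2*b) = (b - 3)*(b - 2)*(b)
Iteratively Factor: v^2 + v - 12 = (v - 3)*(v + 4)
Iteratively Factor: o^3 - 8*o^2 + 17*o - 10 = (o - 5)*(o^2 - 3*o + 2) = (o - 5)*(o - 2)*(o - 1)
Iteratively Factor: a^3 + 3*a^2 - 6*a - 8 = (a + 1)*(a^2 + 2*a - 8) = (a - 2)*(a + 1)*(a + 4)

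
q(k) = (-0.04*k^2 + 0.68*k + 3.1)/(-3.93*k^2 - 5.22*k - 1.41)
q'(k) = (0.68 - 0.08*k)/(-3.93*k^2 - 5.22*k - 1.41) + (7.86*k + 5.22)*(-0.04*k^2 + 0.68*k + 3.1)/(-3.93*k^2 - 5.22*k - 1.41)^2 = (2.8812*k^2 + 24.4788*k + 15.2232)/(15.4449*k^4 + 41.0292*k^3 + 38.331*k^2 + 14.7204*k + 1.9881)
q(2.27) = -0.13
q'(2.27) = 0.08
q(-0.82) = 11.04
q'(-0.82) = -56.08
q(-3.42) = -0.01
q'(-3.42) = -0.04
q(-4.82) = 0.02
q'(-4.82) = -0.01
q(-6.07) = 0.02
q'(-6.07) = -0.00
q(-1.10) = -5.44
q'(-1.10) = -45.86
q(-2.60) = -0.07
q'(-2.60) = -0.14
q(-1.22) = -2.48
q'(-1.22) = -13.04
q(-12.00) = 0.02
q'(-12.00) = 0.00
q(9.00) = -0.02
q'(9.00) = 0.00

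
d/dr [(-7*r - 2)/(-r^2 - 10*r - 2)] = (7*r^2 + 70*r - 2*(r + 5)*(7*r + 2) + 14)/(r^2 + 10*r + 2)^2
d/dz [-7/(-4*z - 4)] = -7/(4*(z + 1)^2)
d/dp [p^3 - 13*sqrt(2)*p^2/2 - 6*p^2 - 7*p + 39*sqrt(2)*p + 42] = 3*p^2 - 13*sqrt(2)*p - 12*p - 7 + 39*sqrt(2)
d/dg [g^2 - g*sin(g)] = -g*cos(g) + 2*g - sin(g)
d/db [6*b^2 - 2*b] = 12*b - 2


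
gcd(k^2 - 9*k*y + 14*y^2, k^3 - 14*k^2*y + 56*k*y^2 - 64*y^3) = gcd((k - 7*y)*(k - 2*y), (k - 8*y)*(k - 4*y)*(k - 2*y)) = -k + 2*y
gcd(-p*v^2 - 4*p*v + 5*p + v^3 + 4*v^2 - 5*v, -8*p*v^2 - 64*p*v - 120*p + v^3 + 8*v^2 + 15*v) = v + 5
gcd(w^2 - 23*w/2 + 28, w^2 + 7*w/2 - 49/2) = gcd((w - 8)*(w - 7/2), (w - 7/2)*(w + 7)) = w - 7/2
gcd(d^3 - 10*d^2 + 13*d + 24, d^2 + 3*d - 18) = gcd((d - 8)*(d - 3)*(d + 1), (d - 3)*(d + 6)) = d - 3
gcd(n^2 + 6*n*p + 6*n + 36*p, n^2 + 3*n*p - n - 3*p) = 1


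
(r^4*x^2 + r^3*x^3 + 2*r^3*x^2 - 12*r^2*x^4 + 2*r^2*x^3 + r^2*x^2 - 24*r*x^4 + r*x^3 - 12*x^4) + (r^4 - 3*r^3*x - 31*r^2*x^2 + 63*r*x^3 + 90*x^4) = r^4*x^2 + r^4 + r^3*x^3 + 2*r^3*x^2 - 3*r^3*x - 12*r^2*x^4 + 2*r^2*x^3 - 30*r^2*x^2 - 24*r*x^4 + 64*r*x^3 + 78*x^4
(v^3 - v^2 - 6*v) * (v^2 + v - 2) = v^5 - 9*v^3 - 4*v^2 + 12*v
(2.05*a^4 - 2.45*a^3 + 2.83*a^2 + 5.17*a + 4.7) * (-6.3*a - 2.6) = -12.915*a^5 + 10.105*a^4 - 11.459*a^3 - 39.929*a^2 - 43.052*a - 12.22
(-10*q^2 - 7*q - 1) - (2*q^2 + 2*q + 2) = -12*q^2 - 9*q - 3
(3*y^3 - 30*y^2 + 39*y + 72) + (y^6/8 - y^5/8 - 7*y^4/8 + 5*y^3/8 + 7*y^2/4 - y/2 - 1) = y^6/8 - y^5/8 - 7*y^4/8 + 29*y^3/8 - 113*y^2/4 + 77*y/2 + 71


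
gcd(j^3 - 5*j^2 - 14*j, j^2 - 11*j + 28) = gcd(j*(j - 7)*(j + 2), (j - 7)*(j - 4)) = j - 7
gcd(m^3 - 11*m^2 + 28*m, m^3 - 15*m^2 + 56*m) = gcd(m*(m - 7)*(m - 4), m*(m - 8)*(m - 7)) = m^2 - 7*m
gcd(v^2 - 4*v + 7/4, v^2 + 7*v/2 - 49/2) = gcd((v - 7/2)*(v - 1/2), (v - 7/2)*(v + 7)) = v - 7/2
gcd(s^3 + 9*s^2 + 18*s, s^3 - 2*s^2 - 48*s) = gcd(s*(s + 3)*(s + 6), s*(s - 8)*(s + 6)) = s^2 + 6*s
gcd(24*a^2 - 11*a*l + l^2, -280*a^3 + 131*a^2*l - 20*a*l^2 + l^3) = 8*a - l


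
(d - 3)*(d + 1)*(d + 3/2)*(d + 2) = d^4 + 3*d^3/2 - 7*d^2 - 33*d/2 - 9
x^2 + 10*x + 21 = (x + 3)*(x + 7)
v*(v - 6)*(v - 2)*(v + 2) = v^4 - 6*v^3 - 4*v^2 + 24*v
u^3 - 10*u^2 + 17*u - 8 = (u - 8)*(u - 1)^2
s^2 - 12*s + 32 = (s - 8)*(s - 4)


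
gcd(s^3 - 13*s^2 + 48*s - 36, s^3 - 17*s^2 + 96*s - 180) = s^2 - 12*s + 36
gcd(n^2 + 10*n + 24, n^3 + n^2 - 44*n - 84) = n + 6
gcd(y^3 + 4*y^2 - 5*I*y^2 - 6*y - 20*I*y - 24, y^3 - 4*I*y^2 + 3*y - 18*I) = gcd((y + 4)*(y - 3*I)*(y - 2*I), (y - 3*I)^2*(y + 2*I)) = y - 3*I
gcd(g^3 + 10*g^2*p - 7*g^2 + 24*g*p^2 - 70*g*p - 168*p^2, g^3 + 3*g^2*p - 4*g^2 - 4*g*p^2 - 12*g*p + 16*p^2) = g + 4*p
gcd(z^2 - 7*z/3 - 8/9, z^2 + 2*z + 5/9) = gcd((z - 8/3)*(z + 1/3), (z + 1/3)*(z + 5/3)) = z + 1/3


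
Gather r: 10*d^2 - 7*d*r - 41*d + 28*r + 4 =10*d^2 - 41*d + r*(28 - 7*d) + 4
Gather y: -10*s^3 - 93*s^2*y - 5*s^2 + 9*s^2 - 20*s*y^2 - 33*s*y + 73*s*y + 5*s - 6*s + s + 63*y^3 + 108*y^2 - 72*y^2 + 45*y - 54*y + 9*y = -10*s^3 + 4*s^2 + 63*y^3 + y^2*(36 - 20*s) + y*(-93*s^2 + 40*s)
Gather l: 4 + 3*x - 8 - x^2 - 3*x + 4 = -x^2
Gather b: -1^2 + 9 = 8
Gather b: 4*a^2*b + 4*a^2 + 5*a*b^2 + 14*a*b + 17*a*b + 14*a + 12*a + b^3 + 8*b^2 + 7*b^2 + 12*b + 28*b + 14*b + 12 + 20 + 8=4*a^2 + 26*a + b^3 + b^2*(5*a + 15) + b*(4*a^2 + 31*a + 54) + 40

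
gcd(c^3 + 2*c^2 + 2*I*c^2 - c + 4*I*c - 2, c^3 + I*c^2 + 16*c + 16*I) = c + I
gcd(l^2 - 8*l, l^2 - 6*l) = l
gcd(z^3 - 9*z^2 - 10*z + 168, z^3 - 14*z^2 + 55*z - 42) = z^2 - 13*z + 42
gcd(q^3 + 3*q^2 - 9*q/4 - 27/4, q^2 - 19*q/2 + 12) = q - 3/2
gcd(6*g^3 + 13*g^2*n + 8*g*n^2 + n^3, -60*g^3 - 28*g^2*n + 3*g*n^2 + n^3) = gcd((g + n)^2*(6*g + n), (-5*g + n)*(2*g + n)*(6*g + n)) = 6*g + n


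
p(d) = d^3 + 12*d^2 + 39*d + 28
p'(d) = 3*d^2 + 24*d + 39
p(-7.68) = -16.72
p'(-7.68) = 31.63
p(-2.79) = -9.12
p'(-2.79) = -4.61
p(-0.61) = 8.45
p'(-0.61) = 25.48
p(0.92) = 74.82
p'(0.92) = 63.62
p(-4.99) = 7.94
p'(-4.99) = -6.06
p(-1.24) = -3.82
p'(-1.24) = 13.85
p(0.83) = 69.21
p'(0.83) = 60.99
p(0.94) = 76.09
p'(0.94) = 64.21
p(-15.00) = -1232.00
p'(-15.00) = 354.00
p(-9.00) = -80.00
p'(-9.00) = 66.00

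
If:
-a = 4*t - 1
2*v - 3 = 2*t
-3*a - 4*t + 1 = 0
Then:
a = 0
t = 1/4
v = 7/4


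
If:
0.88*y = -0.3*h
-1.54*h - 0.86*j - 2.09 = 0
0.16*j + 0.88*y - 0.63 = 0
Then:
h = -1.74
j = 0.68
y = 0.59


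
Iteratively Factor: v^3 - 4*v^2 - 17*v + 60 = (v - 3)*(v^2 - v - 20) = (v - 3)*(v + 4)*(v - 5)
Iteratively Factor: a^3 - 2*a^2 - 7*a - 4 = (a - 4)*(a^2 + 2*a + 1) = (a - 4)*(a + 1)*(a + 1)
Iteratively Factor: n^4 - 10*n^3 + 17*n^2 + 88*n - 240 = (n - 4)*(n^3 - 6*n^2 - 7*n + 60) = (n - 4)^2*(n^2 - 2*n - 15) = (n - 5)*(n - 4)^2*(n + 3)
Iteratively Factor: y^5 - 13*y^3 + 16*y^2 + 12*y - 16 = (y + 4)*(y^4 - 4*y^3 + 3*y^2 + 4*y - 4) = (y - 2)*(y + 4)*(y^3 - 2*y^2 - y + 2) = (y - 2)^2*(y + 4)*(y^2 - 1) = (y - 2)^2*(y - 1)*(y + 4)*(y + 1)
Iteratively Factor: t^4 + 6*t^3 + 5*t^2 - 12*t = (t)*(t^3 + 6*t^2 + 5*t - 12) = t*(t + 3)*(t^2 + 3*t - 4) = t*(t + 3)*(t + 4)*(t - 1)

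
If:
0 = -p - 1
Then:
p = -1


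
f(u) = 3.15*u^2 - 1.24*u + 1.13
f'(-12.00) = -76.84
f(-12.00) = 469.61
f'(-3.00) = -20.14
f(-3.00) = 33.20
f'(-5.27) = -34.44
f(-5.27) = 95.15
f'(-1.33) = -9.62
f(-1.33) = 8.35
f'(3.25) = 19.24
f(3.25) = 30.37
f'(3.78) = 22.57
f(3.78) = 41.45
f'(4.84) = 29.25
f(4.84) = 68.92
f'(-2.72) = -18.38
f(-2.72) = 27.81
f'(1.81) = 10.16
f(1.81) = 9.21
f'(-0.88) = -6.78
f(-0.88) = 4.66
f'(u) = 6.3*u - 1.24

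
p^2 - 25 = (p - 5)*(p + 5)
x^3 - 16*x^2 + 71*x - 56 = (x - 8)*(x - 7)*(x - 1)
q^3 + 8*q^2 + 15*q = q*(q + 3)*(q + 5)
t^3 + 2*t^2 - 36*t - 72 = (t - 6)*(t + 2)*(t + 6)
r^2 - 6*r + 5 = (r - 5)*(r - 1)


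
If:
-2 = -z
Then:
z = 2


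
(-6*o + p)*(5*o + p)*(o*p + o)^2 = -30*o^4*p^2 - 60*o^4*p - 30*o^4 - o^3*p^3 - 2*o^3*p^2 - o^3*p + o^2*p^4 + 2*o^2*p^3 + o^2*p^2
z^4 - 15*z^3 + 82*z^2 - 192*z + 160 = (z - 5)*(z - 4)^2*(z - 2)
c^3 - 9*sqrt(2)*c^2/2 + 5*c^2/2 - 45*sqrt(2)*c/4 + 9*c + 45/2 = (c + 5/2)*(c - 3*sqrt(2))*(c - 3*sqrt(2)/2)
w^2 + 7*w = w*(w + 7)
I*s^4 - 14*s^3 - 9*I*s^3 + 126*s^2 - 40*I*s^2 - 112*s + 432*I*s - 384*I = (s - 8)*(s + 6*I)*(s + 8*I)*(I*s - I)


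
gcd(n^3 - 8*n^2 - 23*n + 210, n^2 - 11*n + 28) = n - 7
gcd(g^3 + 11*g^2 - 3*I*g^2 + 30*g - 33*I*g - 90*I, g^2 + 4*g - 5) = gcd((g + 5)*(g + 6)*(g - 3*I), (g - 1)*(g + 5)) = g + 5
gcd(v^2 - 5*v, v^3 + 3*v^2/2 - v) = v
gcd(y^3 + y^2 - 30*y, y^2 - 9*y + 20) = y - 5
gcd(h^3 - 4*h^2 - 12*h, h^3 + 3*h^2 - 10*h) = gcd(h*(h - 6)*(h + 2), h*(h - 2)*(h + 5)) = h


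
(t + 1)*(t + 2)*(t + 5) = t^3 + 8*t^2 + 17*t + 10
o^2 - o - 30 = (o - 6)*(o + 5)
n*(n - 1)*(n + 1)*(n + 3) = n^4 + 3*n^3 - n^2 - 3*n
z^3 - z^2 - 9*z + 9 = (z - 3)*(z - 1)*(z + 3)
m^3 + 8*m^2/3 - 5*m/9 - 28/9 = (m - 1)*(m + 4/3)*(m + 7/3)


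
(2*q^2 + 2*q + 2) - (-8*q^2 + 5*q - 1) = 10*q^2 - 3*q + 3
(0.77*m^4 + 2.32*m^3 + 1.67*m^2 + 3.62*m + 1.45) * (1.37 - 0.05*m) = -0.0385*m^5 + 0.9389*m^4 + 3.0949*m^3 + 2.1069*m^2 + 4.8869*m + 1.9865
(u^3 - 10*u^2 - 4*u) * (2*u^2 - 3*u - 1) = 2*u^5 - 23*u^4 + 21*u^3 + 22*u^2 + 4*u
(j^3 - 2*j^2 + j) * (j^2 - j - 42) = j^5 - 3*j^4 - 39*j^3 + 83*j^2 - 42*j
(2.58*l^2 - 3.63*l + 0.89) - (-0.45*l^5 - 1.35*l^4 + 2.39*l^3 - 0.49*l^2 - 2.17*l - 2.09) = 0.45*l^5 + 1.35*l^4 - 2.39*l^3 + 3.07*l^2 - 1.46*l + 2.98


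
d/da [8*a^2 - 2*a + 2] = 16*a - 2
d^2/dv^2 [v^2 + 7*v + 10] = 2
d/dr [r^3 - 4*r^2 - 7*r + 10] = 3*r^2 - 8*r - 7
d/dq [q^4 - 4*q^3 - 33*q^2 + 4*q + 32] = 4*q^3 - 12*q^2 - 66*q + 4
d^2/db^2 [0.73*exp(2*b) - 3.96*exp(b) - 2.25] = (2.92*exp(b) - 3.96)*exp(b)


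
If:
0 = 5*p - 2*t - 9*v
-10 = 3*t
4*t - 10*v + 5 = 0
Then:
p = -17/6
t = -10/3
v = -5/6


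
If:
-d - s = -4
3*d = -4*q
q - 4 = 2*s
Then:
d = 48/5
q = -36/5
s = -28/5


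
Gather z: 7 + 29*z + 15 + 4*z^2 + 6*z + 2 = 4*z^2 + 35*z + 24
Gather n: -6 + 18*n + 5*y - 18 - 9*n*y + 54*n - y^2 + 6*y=n*(72 - 9*y) - y^2 + 11*y - 24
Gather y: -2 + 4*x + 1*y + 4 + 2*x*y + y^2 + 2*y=4*x + y^2 + y*(2*x + 3) + 2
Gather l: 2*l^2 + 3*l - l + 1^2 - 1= 2*l^2 + 2*l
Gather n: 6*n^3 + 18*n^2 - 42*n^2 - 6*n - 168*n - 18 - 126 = 6*n^3 - 24*n^2 - 174*n - 144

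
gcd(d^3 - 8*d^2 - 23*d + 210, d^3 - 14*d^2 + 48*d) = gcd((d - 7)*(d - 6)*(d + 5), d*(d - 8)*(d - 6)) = d - 6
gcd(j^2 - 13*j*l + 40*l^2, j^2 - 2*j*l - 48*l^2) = j - 8*l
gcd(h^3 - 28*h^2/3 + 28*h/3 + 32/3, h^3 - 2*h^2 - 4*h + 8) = h - 2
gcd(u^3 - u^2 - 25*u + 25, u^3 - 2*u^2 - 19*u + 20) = u^2 - 6*u + 5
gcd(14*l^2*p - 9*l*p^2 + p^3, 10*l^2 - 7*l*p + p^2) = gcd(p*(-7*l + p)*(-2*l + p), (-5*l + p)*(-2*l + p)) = -2*l + p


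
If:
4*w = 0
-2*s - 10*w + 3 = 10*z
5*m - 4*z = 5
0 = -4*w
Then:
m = 4*z/5 + 1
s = 3/2 - 5*z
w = 0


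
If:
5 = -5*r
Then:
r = -1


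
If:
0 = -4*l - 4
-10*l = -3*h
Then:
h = -10/3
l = -1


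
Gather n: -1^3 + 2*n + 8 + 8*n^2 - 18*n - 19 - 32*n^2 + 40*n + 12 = -24*n^2 + 24*n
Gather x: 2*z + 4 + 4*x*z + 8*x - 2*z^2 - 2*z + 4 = x*(4*z + 8) - 2*z^2 + 8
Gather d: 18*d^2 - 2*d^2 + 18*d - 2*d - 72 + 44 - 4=16*d^2 + 16*d - 32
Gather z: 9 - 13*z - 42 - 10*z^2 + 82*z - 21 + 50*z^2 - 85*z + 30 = 40*z^2 - 16*z - 24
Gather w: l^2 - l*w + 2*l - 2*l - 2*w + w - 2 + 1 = l^2 + w*(-l - 1) - 1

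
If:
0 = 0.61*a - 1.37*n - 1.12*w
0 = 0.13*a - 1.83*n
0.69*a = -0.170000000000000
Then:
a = -0.25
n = -0.02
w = -0.11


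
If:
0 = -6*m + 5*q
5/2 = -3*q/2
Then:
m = -25/18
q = -5/3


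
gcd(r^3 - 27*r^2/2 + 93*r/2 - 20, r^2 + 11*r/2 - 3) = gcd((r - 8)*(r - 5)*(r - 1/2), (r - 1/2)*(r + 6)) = r - 1/2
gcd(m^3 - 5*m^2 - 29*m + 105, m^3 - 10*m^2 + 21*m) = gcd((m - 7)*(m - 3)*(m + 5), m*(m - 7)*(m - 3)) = m^2 - 10*m + 21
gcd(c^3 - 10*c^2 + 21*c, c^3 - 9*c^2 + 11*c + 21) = c^2 - 10*c + 21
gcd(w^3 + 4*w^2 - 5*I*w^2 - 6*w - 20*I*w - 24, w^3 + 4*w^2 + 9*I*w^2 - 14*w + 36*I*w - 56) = w + 4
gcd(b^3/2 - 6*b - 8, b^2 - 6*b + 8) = b - 4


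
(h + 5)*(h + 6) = h^2 + 11*h + 30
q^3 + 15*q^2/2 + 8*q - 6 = (q - 1/2)*(q + 2)*(q + 6)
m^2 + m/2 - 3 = (m - 3/2)*(m + 2)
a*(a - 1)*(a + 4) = a^3 + 3*a^2 - 4*a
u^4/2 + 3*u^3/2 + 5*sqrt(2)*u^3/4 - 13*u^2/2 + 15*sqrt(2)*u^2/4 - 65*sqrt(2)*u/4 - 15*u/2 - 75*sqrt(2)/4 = (u/2 + 1/2)*(u - 3)*(u + 5)*(u + 5*sqrt(2)/2)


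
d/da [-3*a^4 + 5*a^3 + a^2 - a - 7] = -12*a^3 + 15*a^2 + 2*a - 1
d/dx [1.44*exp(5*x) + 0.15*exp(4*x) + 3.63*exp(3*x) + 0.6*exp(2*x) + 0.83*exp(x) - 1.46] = (7.2*exp(4*x) + 0.6*exp(3*x) + 10.89*exp(2*x) + 1.2*exp(x) + 0.83)*exp(x)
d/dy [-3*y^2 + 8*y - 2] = 8 - 6*y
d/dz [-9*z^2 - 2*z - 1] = -18*z - 2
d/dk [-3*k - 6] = -3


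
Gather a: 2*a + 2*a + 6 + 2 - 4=4*a + 4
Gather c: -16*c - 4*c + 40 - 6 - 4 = 30 - 20*c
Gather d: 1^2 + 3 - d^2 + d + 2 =-d^2 + d + 6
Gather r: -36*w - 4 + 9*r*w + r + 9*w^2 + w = r*(9*w + 1) + 9*w^2 - 35*w - 4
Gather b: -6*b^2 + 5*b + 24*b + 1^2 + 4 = -6*b^2 + 29*b + 5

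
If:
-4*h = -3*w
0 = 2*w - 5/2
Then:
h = 15/16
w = 5/4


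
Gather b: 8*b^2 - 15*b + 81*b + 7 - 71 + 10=8*b^2 + 66*b - 54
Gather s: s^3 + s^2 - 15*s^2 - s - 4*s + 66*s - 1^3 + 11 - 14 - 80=s^3 - 14*s^2 + 61*s - 84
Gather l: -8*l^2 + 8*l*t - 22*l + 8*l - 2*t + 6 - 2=-8*l^2 + l*(8*t - 14) - 2*t + 4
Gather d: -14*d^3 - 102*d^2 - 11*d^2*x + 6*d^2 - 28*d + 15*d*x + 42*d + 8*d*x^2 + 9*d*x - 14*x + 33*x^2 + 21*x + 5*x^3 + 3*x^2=-14*d^3 + d^2*(-11*x - 96) + d*(8*x^2 + 24*x + 14) + 5*x^3 + 36*x^2 + 7*x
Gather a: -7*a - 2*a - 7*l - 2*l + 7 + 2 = -9*a - 9*l + 9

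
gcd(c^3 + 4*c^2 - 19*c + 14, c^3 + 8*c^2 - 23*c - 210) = c + 7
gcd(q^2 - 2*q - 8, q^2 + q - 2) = q + 2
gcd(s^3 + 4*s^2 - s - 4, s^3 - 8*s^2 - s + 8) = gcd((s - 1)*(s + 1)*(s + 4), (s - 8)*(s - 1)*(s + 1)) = s^2 - 1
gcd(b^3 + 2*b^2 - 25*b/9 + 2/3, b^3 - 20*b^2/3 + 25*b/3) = 1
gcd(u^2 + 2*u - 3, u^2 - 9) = u + 3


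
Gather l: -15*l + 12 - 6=6 - 15*l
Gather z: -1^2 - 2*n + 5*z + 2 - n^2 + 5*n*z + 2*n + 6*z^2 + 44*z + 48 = -n^2 + 6*z^2 + z*(5*n + 49) + 49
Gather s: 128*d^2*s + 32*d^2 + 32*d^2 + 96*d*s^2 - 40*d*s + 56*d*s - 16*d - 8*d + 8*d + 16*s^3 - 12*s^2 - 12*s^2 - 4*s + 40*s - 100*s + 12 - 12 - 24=64*d^2 - 16*d + 16*s^3 + s^2*(96*d - 24) + s*(128*d^2 + 16*d - 64) - 24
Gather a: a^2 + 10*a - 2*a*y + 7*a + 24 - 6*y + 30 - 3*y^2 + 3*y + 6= a^2 + a*(17 - 2*y) - 3*y^2 - 3*y + 60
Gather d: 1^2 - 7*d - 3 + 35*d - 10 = 28*d - 12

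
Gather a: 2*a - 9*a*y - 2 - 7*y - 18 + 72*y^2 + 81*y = a*(2 - 9*y) + 72*y^2 + 74*y - 20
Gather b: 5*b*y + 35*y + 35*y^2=5*b*y + 35*y^2 + 35*y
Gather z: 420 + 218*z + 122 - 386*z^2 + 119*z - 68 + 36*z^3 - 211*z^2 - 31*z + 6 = 36*z^3 - 597*z^2 + 306*z + 480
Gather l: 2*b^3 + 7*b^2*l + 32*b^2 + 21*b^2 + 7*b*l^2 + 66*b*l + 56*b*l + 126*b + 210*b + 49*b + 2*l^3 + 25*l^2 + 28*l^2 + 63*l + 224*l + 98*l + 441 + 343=2*b^3 + 53*b^2 + 385*b + 2*l^3 + l^2*(7*b + 53) + l*(7*b^2 + 122*b + 385) + 784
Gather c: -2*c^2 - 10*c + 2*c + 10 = -2*c^2 - 8*c + 10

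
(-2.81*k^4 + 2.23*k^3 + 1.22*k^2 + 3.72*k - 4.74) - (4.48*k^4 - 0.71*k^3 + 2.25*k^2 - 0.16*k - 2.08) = -7.29*k^4 + 2.94*k^3 - 1.03*k^2 + 3.88*k - 2.66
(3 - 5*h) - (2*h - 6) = 9 - 7*h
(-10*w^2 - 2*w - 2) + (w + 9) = -10*w^2 - w + 7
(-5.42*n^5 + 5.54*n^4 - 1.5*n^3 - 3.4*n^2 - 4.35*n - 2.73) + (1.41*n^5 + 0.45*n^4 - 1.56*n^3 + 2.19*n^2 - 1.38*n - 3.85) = -4.01*n^5 + 5.99*n^4 - 3.06*n^3 - 1.21*n^2 - 5.73*n - 6.58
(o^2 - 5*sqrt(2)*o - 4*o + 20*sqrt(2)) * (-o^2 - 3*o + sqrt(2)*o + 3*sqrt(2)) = -o^4 + o^3 + 6*sqrt(2)*o^3 - 6*sqrt(2)*o^2 + 2*o^2 - 72*sqrt(2)*o + 10*o + 120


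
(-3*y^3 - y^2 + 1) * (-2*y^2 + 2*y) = 6*y^5 - 4*y^4 - 2*y^3 - 2*y^2 + 2*y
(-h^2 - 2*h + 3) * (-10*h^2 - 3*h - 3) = 10*h^4 + 23*h^3 - 21*h^2 - 3*h - 9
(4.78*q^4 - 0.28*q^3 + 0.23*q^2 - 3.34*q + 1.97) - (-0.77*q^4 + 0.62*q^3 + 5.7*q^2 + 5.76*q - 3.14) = 5.55*q^4 - 0.9*q^3 - 5.47*q^2 - 9.1*q + 5.11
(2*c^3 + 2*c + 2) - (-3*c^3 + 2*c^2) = 5*c^3 - 2*c^2 + 2*c + 2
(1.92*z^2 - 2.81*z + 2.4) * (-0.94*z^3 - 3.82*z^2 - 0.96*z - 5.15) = -1.8048*z^5 - 4.693*z^4 + 6.635*z^3 - 16.3584*z^2 + 12.1675*z - 12.36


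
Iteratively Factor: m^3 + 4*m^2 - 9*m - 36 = (m - 3)*(m^2 + 7*m + 12) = (m - 3)*(m + 3)*(m + 4)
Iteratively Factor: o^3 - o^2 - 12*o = (o + 3)*(o^2 - 4*o) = (o - 4)*(o + 3)*(o)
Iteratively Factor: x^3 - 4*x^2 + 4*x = (x - 2)*(x^2 - 2*x) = (x - 2)^2*(x)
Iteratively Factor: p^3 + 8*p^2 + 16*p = (p + 4)*(p^2 + 4*p) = p*(p + 4)*(p + 4)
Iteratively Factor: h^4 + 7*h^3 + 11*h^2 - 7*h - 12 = (h + 4)*(h^3 + 3*h^2 - h - 3) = (h + 1)*(h + 4)*(h^2 + 2*h - 3) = (h - 1)*(h + 1)*(h + 4)*(h + 3)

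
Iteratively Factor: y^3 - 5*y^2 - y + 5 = (y - 1)*(y^2 - 4*y - 5) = (y - 5)*(y - 1)*(y + 1)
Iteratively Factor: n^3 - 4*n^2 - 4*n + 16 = (n + 2)*(n^2 - 6*n + 8) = (n - 4)*(n + 2)*(n - 2)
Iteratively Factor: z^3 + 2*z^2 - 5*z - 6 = (z + 1)*(z^2 + z - 6) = (z + 1)*(z + 3)*(z - 2)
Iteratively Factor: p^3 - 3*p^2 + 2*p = (p - 1)*(p^2 - 2*p) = p*(p - 1)*(p - 2)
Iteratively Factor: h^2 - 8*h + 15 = (h - 3)*(h - 5)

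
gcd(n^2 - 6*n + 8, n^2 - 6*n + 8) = n^2 - 6*n + 8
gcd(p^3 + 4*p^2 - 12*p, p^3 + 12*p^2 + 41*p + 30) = p + 6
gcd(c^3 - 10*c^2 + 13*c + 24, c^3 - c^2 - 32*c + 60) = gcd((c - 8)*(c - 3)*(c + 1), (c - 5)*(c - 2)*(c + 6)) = 1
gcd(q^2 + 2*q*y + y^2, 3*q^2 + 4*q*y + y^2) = q + y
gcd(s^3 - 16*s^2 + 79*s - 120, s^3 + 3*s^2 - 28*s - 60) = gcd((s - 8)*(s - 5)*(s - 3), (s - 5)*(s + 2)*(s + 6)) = s - 5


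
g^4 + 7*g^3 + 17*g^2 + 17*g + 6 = (g + 1)^2*(g + 2)*(g + 3)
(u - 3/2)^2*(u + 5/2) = u^3 - u^2/2 - 21*u/4 + 45/8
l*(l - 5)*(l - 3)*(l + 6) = l^4 - 2*l^3 - 33*l^2 + 90*l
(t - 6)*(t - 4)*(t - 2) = t^3 - 12*t^2 + 44*t - 48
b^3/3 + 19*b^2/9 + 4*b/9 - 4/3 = (b/3 + 1/3)*(b - 2/3)*(b + 6)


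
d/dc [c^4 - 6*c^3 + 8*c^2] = 2*c*(2*c^2 - 9*c + 8)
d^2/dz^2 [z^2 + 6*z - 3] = 2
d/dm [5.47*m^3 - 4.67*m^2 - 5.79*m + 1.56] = 16.41*m^2 - 9.34*m - 5.79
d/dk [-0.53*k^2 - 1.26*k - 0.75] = -1.06*k - 1.26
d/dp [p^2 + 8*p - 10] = 2*p + 8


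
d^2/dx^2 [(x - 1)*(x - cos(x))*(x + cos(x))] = 2*x*cos(2*x) + 6*x - 2*sqrt(2)*cos(2*x + pi/4) - 2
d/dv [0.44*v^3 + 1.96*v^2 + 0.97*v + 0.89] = 1.32*v^2 + 3.92*v + 0.97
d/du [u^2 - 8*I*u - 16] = 2*u - 8*I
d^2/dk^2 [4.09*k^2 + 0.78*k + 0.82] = 8.18000000000000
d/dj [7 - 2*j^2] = -4*j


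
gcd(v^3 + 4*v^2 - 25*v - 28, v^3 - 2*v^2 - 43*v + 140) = v^2 + 3*v - 28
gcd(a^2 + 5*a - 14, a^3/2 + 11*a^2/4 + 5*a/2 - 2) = 1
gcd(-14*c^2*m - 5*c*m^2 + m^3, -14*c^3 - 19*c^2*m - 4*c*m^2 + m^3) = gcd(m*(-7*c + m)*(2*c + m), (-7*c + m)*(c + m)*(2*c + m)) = 14*c^2 + 5*c*m - m^2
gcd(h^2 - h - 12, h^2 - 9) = h + 3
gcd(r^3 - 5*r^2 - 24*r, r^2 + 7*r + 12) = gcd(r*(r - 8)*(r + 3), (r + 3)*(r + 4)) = r + 3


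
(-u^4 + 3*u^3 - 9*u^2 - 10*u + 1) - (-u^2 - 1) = -u^4 + 3*u^3 - 8*u^2 - 10*u + 2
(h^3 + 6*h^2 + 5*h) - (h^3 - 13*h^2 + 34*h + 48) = 19*h^2 - 29*h - 48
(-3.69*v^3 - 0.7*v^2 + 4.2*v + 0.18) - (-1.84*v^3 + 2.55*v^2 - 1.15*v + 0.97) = -1.85*v^3 - 3.25*v^2 + 5.35*v - 0.79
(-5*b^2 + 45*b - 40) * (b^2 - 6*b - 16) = -5*b^4 + 75*b^3 - 230*b^2 - 480*b + 640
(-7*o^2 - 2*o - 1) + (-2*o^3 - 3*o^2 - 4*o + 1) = -2*o^3 - 10*o^2 - 6*o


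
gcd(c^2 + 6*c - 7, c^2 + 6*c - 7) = c^2 + 6*c - 7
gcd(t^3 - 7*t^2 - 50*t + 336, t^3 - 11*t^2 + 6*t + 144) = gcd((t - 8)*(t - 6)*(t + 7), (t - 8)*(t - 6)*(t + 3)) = t^2 - 14*t + 48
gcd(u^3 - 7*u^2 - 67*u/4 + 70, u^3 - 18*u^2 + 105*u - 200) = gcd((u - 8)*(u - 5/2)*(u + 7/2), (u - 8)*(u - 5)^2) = u - 8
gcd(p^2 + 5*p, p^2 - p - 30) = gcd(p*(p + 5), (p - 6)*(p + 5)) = p + 5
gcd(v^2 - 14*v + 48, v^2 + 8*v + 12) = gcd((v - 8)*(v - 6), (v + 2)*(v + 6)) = 1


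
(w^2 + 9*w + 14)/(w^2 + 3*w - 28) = (w + 2)/(w - 4)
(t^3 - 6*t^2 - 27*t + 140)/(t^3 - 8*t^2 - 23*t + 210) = (t - 4)/(t - 6)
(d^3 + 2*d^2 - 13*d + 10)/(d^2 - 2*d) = d + 4 - 5/d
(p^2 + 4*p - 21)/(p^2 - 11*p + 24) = (p + 7)/(p - 8)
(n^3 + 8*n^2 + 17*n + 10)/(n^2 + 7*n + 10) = n + 1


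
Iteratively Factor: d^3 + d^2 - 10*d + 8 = (d + 4)*(d^2 - 3*d + 2) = (d - 1)*(d + 4)*(d - 2)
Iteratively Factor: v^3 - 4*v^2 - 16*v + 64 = (v + 4)*(v^2 - 8*v + 16) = (v - 4)*(v + 4)*(v - 4)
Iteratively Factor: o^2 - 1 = (o + 1)*(o - 1)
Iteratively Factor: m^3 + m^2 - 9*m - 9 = (m + 1)*(m^2 - 9) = (m + 1)*(m + 3)*(m - 3)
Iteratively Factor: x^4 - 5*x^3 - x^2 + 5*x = (x)*(x^3 - 5*x^2 - x + 5) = x*(x - 5)*(x^2 - 1) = x*(x - 5)*(x + 1)*(x - 1)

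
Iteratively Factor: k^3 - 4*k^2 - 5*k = (k - 5)*(k^2 + k) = (k - 5)*(k + 1)*(k)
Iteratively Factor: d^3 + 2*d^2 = (d + 2)*(d^2) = d*(d + 2)*(d)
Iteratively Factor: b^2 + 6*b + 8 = (b + 4)*(b + 2)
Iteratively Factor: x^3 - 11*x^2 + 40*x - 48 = (x - 4)*(x^2 - 7*x + 12) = (x - 4)*(x - 3)*(x - 4)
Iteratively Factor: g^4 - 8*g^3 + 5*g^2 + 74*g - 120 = (g - 5)*(g^3 - 3*g^2 - 10*g + 24) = (g - 5)*(g - 2)*(g^2 - g - 12) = (g - 5)*(g - 2)*(g + 3)*(g - 4)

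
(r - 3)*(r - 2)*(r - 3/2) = r^3 - 13*r^2/2 + 27*r/2 - 9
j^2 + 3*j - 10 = (j - 2)*(j + 5)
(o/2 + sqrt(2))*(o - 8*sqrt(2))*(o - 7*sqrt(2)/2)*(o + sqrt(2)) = o^4/2 - 17*sqrt(2)*o^3/4 - 9*o^2/2 + 61*sqrt(2)*o + 112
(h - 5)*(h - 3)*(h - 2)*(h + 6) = h^4 - 4*h^3 - 29*h^2 + 156*h - 180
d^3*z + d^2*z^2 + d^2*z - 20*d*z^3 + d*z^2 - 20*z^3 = (d - 4*z)*(d + 5*z)*(d*z + z)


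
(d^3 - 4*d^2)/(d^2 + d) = d*(d - 4)/(d + 1)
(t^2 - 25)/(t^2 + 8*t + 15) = (t - 5)/(t + 3)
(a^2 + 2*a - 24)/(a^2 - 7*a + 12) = (a + 6)/(a - 3)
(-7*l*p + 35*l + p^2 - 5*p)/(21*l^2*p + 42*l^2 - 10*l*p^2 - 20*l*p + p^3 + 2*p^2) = (p - 5)/(-3*l*p - 6*l + p^2 + 2*p)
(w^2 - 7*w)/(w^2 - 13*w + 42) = w/(w - 6)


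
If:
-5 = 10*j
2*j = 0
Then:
No Solution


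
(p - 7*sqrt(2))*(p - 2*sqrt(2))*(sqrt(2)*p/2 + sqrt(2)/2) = sqrt(2)*p^3/2 - 9*p^2 + sqrt(2)*p^2/2 - 9*p + 14*sqrt(2)*p + 14*sqrt(2)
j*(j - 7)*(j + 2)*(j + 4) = j^4 - j^3 - 34*j^2 - 56*j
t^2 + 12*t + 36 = (t + 6)^2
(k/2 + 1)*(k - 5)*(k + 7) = k^3/2 + 2*k^2 - 31*k/2 - 35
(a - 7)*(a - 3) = a^2 - 10*a + 21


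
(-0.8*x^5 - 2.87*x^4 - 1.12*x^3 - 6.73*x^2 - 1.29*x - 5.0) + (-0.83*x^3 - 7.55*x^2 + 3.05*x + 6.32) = -0.8*x^5 - 2.87*x^4 - 1.95*x^3 - 14.28*x^2 + 1.76*x + 1.32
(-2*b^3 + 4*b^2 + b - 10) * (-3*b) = 6*b^4 - 12*b^3 - 3*b^2 + 30*b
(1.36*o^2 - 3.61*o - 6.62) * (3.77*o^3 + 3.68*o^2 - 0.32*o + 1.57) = 5.1272*o^5 - 8.6049*o^4 - 38.6774*o^3 - 21.0712*o^2 - 3.5493*o - 10.3934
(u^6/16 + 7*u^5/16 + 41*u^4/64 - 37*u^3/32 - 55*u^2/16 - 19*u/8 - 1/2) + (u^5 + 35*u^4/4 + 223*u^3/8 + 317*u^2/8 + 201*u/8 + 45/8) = u^6/16 + 23*u^5/16 + 601*u^4/64 + 855*u^3/32 + 579*u^2/16 + 91*u/4 + 41/8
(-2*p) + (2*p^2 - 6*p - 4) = 2*p^2 - 8*p - 4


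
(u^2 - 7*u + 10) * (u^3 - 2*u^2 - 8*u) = u^5 - 9*u^4 + 16*u^3 + 36*u^2 - 80*u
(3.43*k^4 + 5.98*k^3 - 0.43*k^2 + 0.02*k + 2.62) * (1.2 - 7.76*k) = -26.6168*k^5 - 42.2888*k^4 + 10.5128*k^3 - 0.6712*k^2 - 20.3072*k + 3.144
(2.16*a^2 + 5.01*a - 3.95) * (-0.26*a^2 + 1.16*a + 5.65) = -0.5616*a^4 + 1.203*a^3 + 19.0426*a^2 + 23.7245*a - 22.3175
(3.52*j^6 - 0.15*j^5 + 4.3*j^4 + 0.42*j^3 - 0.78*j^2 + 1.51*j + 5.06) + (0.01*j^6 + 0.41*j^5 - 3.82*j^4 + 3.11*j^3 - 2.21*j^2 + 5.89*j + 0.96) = 3.53*j^6 + 0.26*j^5 + 0.48*j^4 + 3.53*j^3 - 2.99*j^2 + 7.4*j + 6.02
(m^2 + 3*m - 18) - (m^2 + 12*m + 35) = -9*m - 53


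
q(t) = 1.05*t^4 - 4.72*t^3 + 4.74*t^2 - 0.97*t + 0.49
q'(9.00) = 1999.19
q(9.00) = 3823.87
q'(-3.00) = -270.25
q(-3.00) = 258.55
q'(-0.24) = -4.12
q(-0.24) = 1.06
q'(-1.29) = -45.78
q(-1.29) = 22.67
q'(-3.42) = -367.02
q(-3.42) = 391.70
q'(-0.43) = -8.00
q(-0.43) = 2.19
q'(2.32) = -2.75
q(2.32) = -4.77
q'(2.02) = -4.98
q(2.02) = -3.55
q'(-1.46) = -58.07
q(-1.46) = 31.47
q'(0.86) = -0.62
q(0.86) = 0.73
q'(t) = 4.2*t^3 - 14.16*t^2 + 9.48*t - 0.97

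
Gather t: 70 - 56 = 14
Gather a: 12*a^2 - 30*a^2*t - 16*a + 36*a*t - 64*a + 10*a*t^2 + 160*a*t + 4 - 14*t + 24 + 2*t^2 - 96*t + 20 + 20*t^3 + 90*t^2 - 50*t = a^2*(12 - 30*t) + a*(10*t^2 + 196*t - 80) + 20*t^3 + 92*t^2 - 160*t + 48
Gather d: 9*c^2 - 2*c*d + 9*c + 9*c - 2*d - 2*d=9*c^2 + 18*c + d*(-2*c - 4)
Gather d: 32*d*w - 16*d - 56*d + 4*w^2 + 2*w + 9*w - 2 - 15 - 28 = d*(32*w - 72) + 4*w^2 + 11*w - 45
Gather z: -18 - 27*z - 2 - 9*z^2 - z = -9*z^2 - 28*z - 20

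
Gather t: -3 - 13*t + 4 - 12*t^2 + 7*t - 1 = -12*t^2 - 6*t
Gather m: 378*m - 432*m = -54*m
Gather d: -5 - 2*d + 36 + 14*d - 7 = 12*d + 24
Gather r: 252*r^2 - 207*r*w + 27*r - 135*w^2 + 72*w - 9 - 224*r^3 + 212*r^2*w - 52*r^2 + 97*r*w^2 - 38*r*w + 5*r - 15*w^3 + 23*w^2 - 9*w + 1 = -224*r^3 + r^2*(212*w + 200) + r*(97*w^2 - 245*w + 32) - 15*w^3 - 112*w^2 + 63*w - 8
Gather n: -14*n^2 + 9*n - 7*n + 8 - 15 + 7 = -14*n^2 + 2*n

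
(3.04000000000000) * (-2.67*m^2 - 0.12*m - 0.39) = -8.1168*m^2 - 0.3648*m - 1.1856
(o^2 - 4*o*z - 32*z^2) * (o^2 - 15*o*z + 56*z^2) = o^4 - 19*o^3*z + 84*o^2*z^2 + 256*o*z^3 - 1792*z^4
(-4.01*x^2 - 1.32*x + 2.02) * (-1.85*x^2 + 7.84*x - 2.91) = 7.4185*x^4 - 28.9964*x^3 - 2.4167*x^2 + 19.678*x - 5.8782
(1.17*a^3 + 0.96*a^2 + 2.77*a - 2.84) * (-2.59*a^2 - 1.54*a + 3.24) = -3.0303*a^5 - 4.2882*a^4 - 4.8619*a^3 + 6.2002*a^2 + 13.3484*a - 9.2016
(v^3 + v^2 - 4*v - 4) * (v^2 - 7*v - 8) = v^5 - 6*v^4 - 19*v^3 + 16*v^2 + 60*v + 32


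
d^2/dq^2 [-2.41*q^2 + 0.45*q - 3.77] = -4.82000000000000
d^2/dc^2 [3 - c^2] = -2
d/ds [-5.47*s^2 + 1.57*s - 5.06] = 1.57 - 10.94*s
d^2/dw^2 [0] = 0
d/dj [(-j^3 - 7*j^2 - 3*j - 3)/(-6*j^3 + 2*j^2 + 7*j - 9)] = 2*(-22*j^4 - 25*j^3 - 35*j^2 + 69*j + 24)/(36*j^6 - 24*j^5 - 80*j^4 + 136*j^3 + 13*j^2 - 126*j + 81)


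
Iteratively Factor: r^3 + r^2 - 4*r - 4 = (r - 2)*(r^2 + 3*r + 2) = (r - 2)*(r + 2)*(r + 1)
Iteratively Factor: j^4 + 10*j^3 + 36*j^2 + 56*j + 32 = (j + 2)*(j^3 + 8*j^2 + 20*j + 16) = (j + 2)^2*(j^2 + 6*j + 8) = (j + 2)^3*(j + 4)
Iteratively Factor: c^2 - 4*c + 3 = (c - 3)*(c - 1)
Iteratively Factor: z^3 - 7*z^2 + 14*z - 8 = (z - 1)*(z^2 - 6*z + 8) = (z - 4)*(z - 1)*(z - 2)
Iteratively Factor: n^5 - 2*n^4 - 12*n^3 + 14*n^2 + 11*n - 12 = (n + 1)*(n^4 - 3*n^3 - 9*n^2 + 23*n - 12) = (n + 1)*(n + 3)*(n^3 - 6*n^2 + 9*n - 4) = (n - 1)*(n + 1)*(n + 3)*(n^2 - 5*n + 4) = (n - 1)^2*(n + 1)*(n + 3)*(n - 4)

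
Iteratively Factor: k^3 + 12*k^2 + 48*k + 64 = (k + 4)*(k^2 + 8*k + 16) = (k + 4)^2*(k + 4)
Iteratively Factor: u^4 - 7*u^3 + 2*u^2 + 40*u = (u)*(u^3 - 7*u^2 + 2*u + 40) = u*(u - 4)*(u^2 - 3*u - 10) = u*(u - 5)*(u - 4)*(u + 2)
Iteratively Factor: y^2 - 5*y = (y - 5)*(y)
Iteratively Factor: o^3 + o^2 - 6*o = (o)*(o^2 + o - 6) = o*(o + 3)*(o - 2)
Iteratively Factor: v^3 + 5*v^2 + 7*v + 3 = (v + 1)*(v^2 + 4*v + 3) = (v + 1)*(v + 3)*(v + 1)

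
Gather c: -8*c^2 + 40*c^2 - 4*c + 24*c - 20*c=32*c^2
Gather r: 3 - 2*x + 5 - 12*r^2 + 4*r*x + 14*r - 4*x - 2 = -12*r^2 + r*(4*x + 14) - 6*x + 6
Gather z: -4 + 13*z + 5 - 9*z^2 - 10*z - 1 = -9*z^2 + 3*z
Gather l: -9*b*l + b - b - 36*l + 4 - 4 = l*(-9*b - 36)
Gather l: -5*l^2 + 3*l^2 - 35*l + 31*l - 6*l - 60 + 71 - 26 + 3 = -2*l^2 - 10*l - 12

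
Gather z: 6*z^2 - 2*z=6*z^2 - 2*z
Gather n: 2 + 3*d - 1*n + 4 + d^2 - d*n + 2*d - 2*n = d^2 + 5*d + n*(-d - 3) + 6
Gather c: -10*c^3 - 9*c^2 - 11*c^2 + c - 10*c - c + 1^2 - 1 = -10*c^3 - 20*c^2 - 10*c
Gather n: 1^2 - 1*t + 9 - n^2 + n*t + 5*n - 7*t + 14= -n^2 + n*(t + 5) - 8*t + 24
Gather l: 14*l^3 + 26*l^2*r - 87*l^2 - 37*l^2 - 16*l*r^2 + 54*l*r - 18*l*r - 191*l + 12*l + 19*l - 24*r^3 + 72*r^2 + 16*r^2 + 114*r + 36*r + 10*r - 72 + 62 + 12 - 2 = 14*l^3 + l^2*(26*r - 124) + l*(-16*r^2 + 36*r - 160) - 24*r^3 + 88*r^2 + 160*r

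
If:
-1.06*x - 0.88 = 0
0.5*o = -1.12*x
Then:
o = 1.86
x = -0.83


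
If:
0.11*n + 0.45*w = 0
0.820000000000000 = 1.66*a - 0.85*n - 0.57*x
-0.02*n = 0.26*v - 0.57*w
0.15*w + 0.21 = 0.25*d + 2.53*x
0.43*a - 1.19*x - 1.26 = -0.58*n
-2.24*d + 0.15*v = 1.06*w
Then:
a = 1.22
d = 0.10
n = 1.38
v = -0.84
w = -0.34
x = 0.05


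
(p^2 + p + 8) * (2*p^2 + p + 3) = 2*p^4 + 3*p^3 + 20*p^2 + 11*p + 24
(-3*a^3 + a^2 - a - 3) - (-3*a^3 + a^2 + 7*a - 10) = 7 - 8*a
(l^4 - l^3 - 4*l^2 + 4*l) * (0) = 0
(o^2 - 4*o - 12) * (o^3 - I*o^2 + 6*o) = o^5 - 4*o^4 - I*o^4 - 6*o^3 + 4*I*o^3 - 24*o^2 + 12*I*o^2 - 72*o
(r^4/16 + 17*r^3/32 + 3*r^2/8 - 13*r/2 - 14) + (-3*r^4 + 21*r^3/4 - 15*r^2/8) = -47*r^4/16 + 185*r^3/32 - 3*r^2/2 - 13*r/2 - 14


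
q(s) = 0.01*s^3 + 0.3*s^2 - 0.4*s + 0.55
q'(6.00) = 4.28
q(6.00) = 11.11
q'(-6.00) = -2.92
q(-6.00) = 11.59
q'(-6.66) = -3.07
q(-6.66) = 13.57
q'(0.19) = -0.28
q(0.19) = 0.48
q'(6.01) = 4.29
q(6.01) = 11.15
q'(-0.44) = -0.66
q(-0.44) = 0.78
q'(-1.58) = -1.27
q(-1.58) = 1.89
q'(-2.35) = -1.64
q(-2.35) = 3.02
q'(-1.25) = -1.10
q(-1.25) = 1.50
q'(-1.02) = -0.98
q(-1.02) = 1.26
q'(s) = 0.03*s^2 + 0.6*s - 0.4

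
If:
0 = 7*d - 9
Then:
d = 9/7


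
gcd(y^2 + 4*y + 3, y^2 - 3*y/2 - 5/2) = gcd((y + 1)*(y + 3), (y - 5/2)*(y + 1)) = y + 1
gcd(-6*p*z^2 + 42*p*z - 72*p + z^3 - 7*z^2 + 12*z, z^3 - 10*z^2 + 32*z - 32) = z - 4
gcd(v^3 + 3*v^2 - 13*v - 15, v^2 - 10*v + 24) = 1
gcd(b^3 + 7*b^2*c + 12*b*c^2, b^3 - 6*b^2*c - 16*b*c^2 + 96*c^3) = b + 4*c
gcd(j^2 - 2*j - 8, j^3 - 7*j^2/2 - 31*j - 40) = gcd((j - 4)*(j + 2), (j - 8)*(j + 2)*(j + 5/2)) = j + 2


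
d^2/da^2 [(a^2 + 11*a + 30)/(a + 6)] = 0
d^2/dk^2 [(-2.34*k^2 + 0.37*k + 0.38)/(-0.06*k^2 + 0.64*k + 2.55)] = (0.177048*k^3 + 2.139912*k^2 - 0.252108*k + 31.211804)/(0.000216*k^6 - 0.006912*k^5 + 0.046188*k^4 + 0.325376*k^3 - 1.96299*k^2 - 12.4848*k - 16.581375)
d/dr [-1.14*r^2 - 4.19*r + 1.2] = -2.28*r - 4.19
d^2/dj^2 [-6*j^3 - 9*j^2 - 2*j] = -36*j - 18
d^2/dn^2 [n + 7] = 0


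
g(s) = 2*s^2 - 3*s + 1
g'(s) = 4*s - 3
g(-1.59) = 10.83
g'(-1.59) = -9.36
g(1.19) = 0.26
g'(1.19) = 1.76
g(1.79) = 2.04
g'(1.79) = 4.16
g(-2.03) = 15.33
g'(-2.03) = -11.12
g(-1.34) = 8.61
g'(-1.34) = -8.36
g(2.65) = 7.10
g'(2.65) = 7.60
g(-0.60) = 3.52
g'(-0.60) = -5.40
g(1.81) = 2.12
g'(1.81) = 4.24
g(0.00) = 1.00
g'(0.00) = -3.00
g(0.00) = 1.00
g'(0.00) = -3.00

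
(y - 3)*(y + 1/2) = y^2 - 5*y/2 - 3/2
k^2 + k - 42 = (k - 6)*(k + 7)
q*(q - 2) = q^2 - 2*q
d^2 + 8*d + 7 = (d + 1)*(d + 7)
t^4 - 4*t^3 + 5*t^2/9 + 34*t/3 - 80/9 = (t - 8/3)*(t - 2)*(t - 1)*(t + 5/3)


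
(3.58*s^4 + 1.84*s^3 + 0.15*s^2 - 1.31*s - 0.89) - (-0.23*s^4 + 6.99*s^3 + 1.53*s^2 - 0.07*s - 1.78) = 3.81*s^4 - 5.15*s^3 - 1.38*s^2 - 1.24*s + 0.89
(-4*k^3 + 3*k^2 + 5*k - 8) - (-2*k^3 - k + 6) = -2*k^3 + 3*k^2 + 6*k - 14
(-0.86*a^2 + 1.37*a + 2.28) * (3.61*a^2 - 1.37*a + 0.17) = -3.1046*a^4 + 6.1239*a^3 + 6.2077*a^2 - 2.8907*a + 0.3876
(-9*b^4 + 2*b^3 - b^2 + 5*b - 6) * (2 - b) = 9*b^5 - 20*b^4 + 5*b^3 - 7*b^2 + 16*b - 12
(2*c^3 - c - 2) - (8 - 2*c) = 2*c^3 + c - 10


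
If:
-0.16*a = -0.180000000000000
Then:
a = 1.12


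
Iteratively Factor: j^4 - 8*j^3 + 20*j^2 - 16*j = (j - 2)*(j^3 - 6*j^2 + 8*j) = (j - 2)^2*(j^2 - 4*j) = j*(j - 2)^2*(j - 4)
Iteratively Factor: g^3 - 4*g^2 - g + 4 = (g + 1)*(g^2 - 5*g + 4) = (g - 4)*(g + 1)*(g - 1)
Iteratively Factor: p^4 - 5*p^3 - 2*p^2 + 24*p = (p - 3)*(p^3 - 2*p^2 - 8*p) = (p - 4)*(p - 3)*(p^2 + 2*p) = (p - 4)*(p - 3)*(p + 2)*(p)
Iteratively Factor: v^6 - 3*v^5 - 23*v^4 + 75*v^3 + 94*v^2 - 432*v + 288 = (v - 2)*(v^5 - v^4 - 25*v^3 + 25*v^2 + 144*v - 144) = (v - 4)*(v - 2)*(v^4 + 3*v^3 - 13*v^2 - 27*v + 36) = (v - 4)*(v - 2)*(v - 1)*(v^3 + 4*v^2 - 9*v - 36) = (v - 4)*(v - 2)*(v - 1)*(v + 3)*(v^2 + v - 12) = (v - 4)*(v - 2)*(v - 1)*(v + 3)*(v + 4)*(v - 3)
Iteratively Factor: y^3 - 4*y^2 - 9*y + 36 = (y + 3)*(y^2 - 7*y + 12) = (y - 4)*(y + 3)*(y - 3)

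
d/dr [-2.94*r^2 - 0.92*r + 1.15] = -5.88*r - 0.92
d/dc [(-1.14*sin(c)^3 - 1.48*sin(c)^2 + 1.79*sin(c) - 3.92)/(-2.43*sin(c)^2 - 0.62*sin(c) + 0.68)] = (2.7702*sin(c)^4 + 1.4136*sin(c)^3 + 2.9417*sin(c)^2 - 21.064*sin(c) - 1.2132)*cos(c)/(5.9049*sin(c)^4 + 3.0132*sin(c)^3 - 2.9204*sin(c)^2 - 0.8432*sin(c) + 0.4624)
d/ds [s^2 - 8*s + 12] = 2*s - 8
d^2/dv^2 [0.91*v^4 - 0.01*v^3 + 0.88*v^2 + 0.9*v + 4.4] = 10.92*v^2 - 0.06*v + 1.76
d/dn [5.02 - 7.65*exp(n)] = -7.65*exp(n)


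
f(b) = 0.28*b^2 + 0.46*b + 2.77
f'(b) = 0.56*b + 0.46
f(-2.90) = 3.79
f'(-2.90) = -1.16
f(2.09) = 4.95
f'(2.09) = 1.63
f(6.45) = 17.39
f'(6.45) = 4.07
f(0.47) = 3.05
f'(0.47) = 0.72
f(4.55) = 10.66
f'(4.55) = 3.01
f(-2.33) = 3.22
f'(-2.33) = -0.84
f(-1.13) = 2.61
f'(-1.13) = -0.17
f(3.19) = 7.09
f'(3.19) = 2.25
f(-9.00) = 21.31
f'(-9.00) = -4.58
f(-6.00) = 10.09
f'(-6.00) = -2.90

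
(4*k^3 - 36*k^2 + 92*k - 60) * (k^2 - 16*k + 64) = 4*k^5 - 100*k^4 + 924*k^3 - 3836*k^2 + 6848*k - 3840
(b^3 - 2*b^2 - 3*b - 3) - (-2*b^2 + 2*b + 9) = b^3 - 5*b - 12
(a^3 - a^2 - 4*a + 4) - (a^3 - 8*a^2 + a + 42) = 7*a^2 - 5*a - 38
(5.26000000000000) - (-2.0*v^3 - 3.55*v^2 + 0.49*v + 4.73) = 2.0*v^3 + 3.55*v^2 - 0.49*v + 0.529999999999999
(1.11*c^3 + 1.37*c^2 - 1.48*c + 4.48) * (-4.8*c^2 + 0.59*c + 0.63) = -5.328*c^5 - 5.9211*c^4 + 8.6116*c^3 - 21.5141*c^2 + 1.7108*c + 2.8224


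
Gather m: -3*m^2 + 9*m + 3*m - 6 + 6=-3*m^2 + 12*m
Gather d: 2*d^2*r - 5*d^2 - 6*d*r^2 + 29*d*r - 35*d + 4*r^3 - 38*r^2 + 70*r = d^2*(2*r - 5) + d*(-6*r^2 + 29*r - 35) + 4*r^3 - 38*r^2 + 70*r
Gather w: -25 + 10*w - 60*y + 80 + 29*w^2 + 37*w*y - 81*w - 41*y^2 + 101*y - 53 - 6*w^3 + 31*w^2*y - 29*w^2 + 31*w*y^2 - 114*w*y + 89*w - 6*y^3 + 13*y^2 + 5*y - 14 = -6*w^3 + 31*w^2*y + w*(31*y^2 - 77*y + 18) - 6*y^3 - 28*y^2 + 46*y - 12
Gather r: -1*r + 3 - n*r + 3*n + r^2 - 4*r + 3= 3*n + r^2 + r*(-n - 5) + 6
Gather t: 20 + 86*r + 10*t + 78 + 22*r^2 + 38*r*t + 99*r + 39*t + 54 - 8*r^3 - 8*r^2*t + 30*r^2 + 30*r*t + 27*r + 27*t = -8*r^3 + 52*r^2 + 212*r + t*(-8*r^2 + 68*r + 76) + 152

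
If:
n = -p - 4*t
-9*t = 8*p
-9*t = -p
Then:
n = 0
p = 0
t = 0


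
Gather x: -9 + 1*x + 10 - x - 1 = 0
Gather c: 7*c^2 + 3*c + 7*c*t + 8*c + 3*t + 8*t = 7*c^2 + c*(7*t + 11) + 11*t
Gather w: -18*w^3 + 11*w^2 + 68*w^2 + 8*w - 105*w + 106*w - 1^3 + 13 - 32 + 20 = -18*w^3 + 79*w^2 + 9*w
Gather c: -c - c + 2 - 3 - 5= -2*c - 6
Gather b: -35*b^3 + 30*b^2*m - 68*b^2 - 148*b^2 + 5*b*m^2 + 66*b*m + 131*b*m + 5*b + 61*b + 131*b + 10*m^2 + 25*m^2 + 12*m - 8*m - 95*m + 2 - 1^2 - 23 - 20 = -35*b^3 + b^2*(30*m - 216) + b*(5*m^2 + 197*m + 197) + 35*m^2 - 91*m - 42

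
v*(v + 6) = v^2 + 6*v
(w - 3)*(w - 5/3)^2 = w^3 - 19*w^2/3 + 115*w/9 - 25/3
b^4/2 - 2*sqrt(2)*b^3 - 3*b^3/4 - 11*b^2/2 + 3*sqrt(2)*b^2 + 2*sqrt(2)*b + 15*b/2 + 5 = (b/2 + sqrt(2)/2)*(b - 2)*(b + 1/2)*(b - 5*sqrt(2))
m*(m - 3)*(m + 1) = m^3 - 2*m^2 - 3*m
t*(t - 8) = t^2 - 8*t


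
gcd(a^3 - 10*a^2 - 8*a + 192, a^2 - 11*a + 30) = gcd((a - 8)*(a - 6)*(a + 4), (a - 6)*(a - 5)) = a - 6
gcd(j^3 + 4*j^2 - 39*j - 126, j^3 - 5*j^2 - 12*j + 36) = j^2 - 3*j - 18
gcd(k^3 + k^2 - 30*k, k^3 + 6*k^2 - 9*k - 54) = k + 6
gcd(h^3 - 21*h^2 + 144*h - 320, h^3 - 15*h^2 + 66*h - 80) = h^2 - 13*h + 40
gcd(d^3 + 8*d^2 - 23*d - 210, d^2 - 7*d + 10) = d - 5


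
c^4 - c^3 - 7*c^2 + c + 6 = (c - 3)*(c - 1)*(c + 1)*(c + 2)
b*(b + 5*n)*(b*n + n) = b^3*n + 5*b^2*n^2 + b^2*n + 5*b*n^2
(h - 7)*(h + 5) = h^2 - 2*h - 35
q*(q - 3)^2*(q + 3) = q^4 - 3*q^3 - 9*q^2 + 27*q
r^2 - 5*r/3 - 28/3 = (r - 4)*(r + 7/3)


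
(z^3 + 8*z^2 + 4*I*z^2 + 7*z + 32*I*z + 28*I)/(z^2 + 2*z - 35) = (z^2 + z*(1 + 4*I) + 4*I)/(z - 5)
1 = 1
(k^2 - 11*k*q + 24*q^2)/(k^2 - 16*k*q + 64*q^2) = (-k + 3*q)/(-k + 8*q)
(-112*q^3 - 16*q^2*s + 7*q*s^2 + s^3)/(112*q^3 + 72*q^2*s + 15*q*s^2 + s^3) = (-4*q + s)/(4*q + s)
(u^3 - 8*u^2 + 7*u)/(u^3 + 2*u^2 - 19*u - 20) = u*(u^2 - 8*u + 7)/(u^3 + 2*u^2 - 19*u - 20)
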